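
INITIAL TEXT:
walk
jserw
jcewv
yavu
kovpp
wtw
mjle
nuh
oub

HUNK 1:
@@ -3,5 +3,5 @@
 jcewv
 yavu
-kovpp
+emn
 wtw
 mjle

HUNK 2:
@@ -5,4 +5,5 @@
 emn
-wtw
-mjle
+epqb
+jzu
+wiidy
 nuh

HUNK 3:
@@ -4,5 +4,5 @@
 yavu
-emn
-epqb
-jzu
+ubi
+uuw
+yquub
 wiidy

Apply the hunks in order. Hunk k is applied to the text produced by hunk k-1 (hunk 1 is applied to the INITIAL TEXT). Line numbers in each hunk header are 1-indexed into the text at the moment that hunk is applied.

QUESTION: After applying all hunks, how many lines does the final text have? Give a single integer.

Hunk 1: at line 3 remove [kovpp] add [emn] -> 9 lines: walk jserw jcewv yavu emn wtw mjle nuh oub
Hunk 2: at line 5 remove [wtw,mjle] add [epqb,jzu,wiidy] -> 10 lines: walk jserw jcewv yavu emn epqb jzu wiidy nuh oub
Hunk 3: at line 4 remove [emn,epqb,jzu] add [ubi,uuw,yquub] -> 10 lines: walk jserw jcewv yavu ubi uuw yquub wiidy nuh oub
Final line count: 10

Answer: 10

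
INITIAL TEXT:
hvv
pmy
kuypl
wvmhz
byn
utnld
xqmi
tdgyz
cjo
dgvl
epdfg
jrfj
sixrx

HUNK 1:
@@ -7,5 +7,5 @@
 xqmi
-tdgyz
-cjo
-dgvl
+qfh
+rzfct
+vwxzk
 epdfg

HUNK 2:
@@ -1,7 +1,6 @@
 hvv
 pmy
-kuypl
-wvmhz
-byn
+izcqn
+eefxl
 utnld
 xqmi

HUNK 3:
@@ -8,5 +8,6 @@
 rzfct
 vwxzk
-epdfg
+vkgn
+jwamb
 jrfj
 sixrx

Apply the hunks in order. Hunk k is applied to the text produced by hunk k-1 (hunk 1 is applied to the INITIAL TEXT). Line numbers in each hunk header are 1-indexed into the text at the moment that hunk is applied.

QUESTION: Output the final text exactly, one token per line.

Hunk 1: at line 7 remove [tdgyz,cjo,dgvl] add [qfh,rzfct,vwxzk] -> 13 lines: hvv pmy kuypl wvmhz byn utnld xqmi qfh rzfct vwxzk epdfg jrfj sixrx
Hunk 2: at line 1 remove [kuypl,wvmhz,byn] add [izcqn,eefxl] -> 12 lines: hvv pmy izcqn eefxl utnld xqmi qfh rzfct vwxzk epdfg jrfj sixrx
Hunk 3: at line 8 remove [epdfg] add [vkgn,jwamb] -> 13 lines: hvv pmy izcqn eefxl utnld xqmi qfh rzfct vwxzk vkgn jwamb jrfj sixrx

Answer: hvv
pmy
izcqn
eefxl
utnld
xqmi
qfh
rzfct
vwxzk
vkgn
jwamb
jrfj
sixrx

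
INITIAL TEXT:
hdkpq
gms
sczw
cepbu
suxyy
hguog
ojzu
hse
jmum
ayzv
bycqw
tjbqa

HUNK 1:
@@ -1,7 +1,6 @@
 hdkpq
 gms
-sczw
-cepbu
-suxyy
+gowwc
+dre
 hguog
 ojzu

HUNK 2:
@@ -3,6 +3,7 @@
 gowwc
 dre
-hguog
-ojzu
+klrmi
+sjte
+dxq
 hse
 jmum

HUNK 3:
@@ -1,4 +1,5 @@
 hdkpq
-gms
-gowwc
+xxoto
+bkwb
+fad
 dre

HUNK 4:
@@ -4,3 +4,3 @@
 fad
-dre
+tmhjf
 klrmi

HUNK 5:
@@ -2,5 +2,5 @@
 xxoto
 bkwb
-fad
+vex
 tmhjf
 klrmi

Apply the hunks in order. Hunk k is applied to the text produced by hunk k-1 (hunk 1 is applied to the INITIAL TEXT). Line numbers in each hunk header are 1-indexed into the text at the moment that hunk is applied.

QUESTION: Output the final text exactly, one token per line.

Hunk 1: at line 1 remove [sczw,cepbu,suxyy] add [gowwc,dre] -> 11 lines: hdkpq gms gowwc dre hguog ojzu hse jmum ayzv bycqw tjbqa
Hunk 2: at line 3 remove [hguog,ojzu] add [klrmi,sjte,dxq] -> 12 lines: hdkpq gms gowwc dre klrmi sjte dxq hse jmum ayzv bycqw tjbqa
Hunk 3: at line 1 remove [gms,gowwc] add [xxoto,bkwb,fad] -> 13 lines: hdkpq xxoto bkwb fad dre klrmi sjte dxq hse jmum ayzv bycqw tjbqa
Hunk 4: at line 4 remove [dre] add [tmhjf] -> 13 lines: hdkpq xxoto bkwb fad tmhjf klrmi sjte dxq hse jmum ayzv bycqw tjbqa
Hunk 5: at line 2 remove [fad] add [vex] -> 13 lines: hdkpq xxoto bkwb vex tmhjf klrmi sjte dxq hse jmum ayzv bycqw tjbqa

Answer: hdkpq
xxoto
bkwb
vex
tmhjf
klrmi
sjte
dxq
hse
jmum
ayzv
bycqw
tjbqa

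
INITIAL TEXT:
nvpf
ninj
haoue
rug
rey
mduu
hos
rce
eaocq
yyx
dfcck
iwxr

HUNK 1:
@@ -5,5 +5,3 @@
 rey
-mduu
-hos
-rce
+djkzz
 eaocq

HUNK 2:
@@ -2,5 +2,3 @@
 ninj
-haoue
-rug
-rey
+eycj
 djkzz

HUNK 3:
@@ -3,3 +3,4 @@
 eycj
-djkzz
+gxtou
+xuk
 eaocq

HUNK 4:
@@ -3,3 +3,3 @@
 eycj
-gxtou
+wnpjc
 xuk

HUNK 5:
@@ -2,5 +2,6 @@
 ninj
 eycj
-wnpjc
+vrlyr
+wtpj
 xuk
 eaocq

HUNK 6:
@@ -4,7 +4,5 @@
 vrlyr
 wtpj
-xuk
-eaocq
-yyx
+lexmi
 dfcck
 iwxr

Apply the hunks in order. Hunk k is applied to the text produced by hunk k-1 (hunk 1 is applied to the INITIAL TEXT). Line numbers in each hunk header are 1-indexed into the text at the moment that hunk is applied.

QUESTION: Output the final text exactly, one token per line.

Hunk 1: at line 5 remove [mduu,hos,rce] add [djkzz] -> 10 lines: nvpf ninj haoue rug rey djkzz eaocq yyx dfcck iwxr
Hunk 2: at line 2 remove [haoue,rug,rey] add [eycj] -> 8 lines: nvpf ninj eycj djkzz eaocq yyx dfcck iwxr
Hunk 3: at line 3 remove [djkzz] add [gxtou,xuk] -> 9 lines: nvpf ninj eycj gxtou xuk eaocq yyx dfcck iwxr
Hunk 4: at line 3 remove [gxtou] add [wnpjc] -> 9 lines: nvpf ninj eycj wnpjc xuk eaocq yyx dfcck iwxr
Hunk 5: at line 2 remove [wnpjc] add [vrlyr,wtpj] -> 10 lines: nvpf ninj eycj vrlyr wtpj xuk eaocq yyx dfcck iwxr
Hunk 6: at line 4 remove [xuk,eaocq,yyx] add [lexmi] -> 8 lines: nvpf ninj eycj vrlyr wtpj lexmi dfcck iwxr

Answer: nvpf
ninj
eycj
vrlyr
wtpj
lexmi
dfcck
iwxr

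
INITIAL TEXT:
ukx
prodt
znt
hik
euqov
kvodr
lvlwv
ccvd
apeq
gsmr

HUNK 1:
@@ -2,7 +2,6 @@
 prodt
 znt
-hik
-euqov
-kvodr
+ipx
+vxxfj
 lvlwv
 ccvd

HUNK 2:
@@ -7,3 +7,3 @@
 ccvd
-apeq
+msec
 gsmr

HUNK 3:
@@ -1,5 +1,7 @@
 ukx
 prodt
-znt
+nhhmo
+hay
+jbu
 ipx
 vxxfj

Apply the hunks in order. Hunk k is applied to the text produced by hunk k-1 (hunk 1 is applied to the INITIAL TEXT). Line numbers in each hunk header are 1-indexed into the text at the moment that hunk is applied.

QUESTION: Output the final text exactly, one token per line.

Hunk 1: at line 2 remove [hik,euqov,kvodr] add [ipx,vxxfj] -> 9 lines: ukx prodt znt ipx vxxfj lvlwv ccvd apeq gsmr
Hunk 2: at line 7 remove [apeq] add [msec] -> 9 lines: ukx prodt znt ipx vxxfj lvlwv ccvd msec gsmr
Hunk 3: at line 1 remove [znt] add [nhhmo,hay,jbu] -> 11 lines: ukx prodt nhhmo hay jbu ipx vxxfj lvlwv ccvd msec gsmr

Answer: ukx
prodt
nhhmo
hay
jbu
ipx
vxxfj
lvlwv
ccvd
msec
gsmr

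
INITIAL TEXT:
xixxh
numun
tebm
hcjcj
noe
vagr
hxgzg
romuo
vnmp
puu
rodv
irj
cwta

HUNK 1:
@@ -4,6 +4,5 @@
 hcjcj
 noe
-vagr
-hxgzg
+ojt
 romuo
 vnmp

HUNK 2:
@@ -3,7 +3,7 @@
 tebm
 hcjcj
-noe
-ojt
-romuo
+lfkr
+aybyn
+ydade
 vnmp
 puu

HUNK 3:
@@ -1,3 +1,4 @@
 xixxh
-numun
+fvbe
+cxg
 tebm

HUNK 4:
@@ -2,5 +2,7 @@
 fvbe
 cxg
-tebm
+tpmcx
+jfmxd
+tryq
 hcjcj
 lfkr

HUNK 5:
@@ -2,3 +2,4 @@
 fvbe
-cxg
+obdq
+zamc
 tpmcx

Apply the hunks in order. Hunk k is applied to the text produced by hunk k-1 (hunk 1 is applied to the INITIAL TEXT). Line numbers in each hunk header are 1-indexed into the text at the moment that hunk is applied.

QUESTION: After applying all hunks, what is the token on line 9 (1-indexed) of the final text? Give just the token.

Hunk 1: at line 4 remove [vagr,hxgzg] add [ojt] -> 12 lines: xixxh numun tebm hcjcj noe ojt romuo vnmp puu rodv irj cwta
Hunk 2: at line 3 remove [noe,ojt,romuo] add [lfkr,aybyn,ydade] -> 12 lines: xixxh numun tebm hcjcj lfkr aybyn ydade vnmp puu rodv irj cwta
Hunk 3: at line 1 remove [numun] add [fvbe,cxg] -> 13 lines: xixxh fvbe cxg tebm hcjcj lfkr aybyn ydade vnmp puu rodv irj cwta
Hunk 4: at line 2 remove [tebm] add [tpmcx,jfmxd,tryq] -> 15 lines: xixxh fvbe cxg tpmcx jfmxd tryq hcjcj lfkr aybyn ydade vnmp puu rodv irj cwta
Hunk 5: at line 2 remove [cxg] add [obdq,zamc] -> 16 lines: xixxh fvbe obdq zamc tpmcx jfmxd tryq hcjcj lfkr aybyn ydade vnmp puu rodv irj cwta
Final line 9: lfkr

Answer: lfkr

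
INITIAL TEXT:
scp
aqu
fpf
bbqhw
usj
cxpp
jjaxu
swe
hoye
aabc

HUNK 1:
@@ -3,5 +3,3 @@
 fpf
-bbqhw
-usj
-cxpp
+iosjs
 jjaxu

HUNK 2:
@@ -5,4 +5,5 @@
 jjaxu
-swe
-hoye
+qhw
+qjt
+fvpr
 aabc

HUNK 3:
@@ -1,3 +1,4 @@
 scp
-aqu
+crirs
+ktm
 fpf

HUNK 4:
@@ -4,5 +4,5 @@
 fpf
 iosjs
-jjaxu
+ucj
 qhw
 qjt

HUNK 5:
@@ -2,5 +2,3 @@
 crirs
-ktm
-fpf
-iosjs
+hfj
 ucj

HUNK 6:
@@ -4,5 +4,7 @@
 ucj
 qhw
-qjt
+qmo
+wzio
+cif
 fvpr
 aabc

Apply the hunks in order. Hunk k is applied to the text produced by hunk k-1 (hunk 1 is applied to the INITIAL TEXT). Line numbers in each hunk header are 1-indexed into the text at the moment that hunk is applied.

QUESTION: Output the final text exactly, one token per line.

Answer: scp
crirs
hfj
ucj
qhw
qmo
wzio
cif
fvpr
aabc

Derivation:
Hunk 1: at line 3 remove [bbqhw,usj,cxpp] add [iosjs] -> 8 lines: scp aqu fpf iosjs jjaxu swe hoye aabc
Hunk 2: at line 5 remove [swe,hoye] add [qhw,qjt,fvpr] -> 9 lines: scp aqu fpf iosjs jjaxu qhw qjt fvpr aabc
Hunk 3: at line 1 remove [aqu] add [crirs,ktm] -> 10 lines: scp crirs ktm fpf iosjs jjaxu qhw qjt fvpr aabc
Hunk 4: at line 4 remove [jjaxu] add [ucj] -> 10 lines: scp crirs ktm fpf iosjs ucj qhw qjt fvpr aabc
Hunk 5: at line 2 remove [ktm,fpf,iosjs] add [hfj] -> 8 lines: scp crirs hfj ucj qhw qjt fvpr aabc
Hunk 6: at line 4 remove [qjt] add [qmo,wzio,cif] -> 10 lines: scp crirs hfj ucj qhw qmo wzio cif fvpr aabc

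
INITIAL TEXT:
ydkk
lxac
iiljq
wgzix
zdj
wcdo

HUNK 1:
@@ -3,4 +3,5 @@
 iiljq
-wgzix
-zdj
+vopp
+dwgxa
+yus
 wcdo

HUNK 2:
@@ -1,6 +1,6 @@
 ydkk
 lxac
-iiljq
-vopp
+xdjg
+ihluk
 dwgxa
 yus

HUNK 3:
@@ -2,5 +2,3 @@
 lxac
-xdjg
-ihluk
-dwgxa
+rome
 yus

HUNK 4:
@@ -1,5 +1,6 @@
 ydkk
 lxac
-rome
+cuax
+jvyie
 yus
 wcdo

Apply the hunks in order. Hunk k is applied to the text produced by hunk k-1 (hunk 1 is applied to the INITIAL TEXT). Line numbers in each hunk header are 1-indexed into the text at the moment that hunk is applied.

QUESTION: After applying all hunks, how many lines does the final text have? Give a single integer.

Hunk 1: at line 3 remove [wgzix,zdj] add [vopp,dwgxa,yus] -> 7 lines: ydkk lxac iiljq vopp dwgxa yus wcdo
Hunk 2: at line 1 remove [iiljq,vopp] add [xdjg,ihluk] -> 7 lines: ydkk lxac xdjg ihluk dwgxa yus wcdo
Hunk 3: at line 2 remove [xdjg,ihluk,dwgxa] add [rome] -> 5 lines: ydkk lxac rome yus wcdo
Hunk 4: at line 1 remove [rome] add [cuax,jvyie] -> 6 lines: ydkk lxac cuax jvyie yus wcdo
Final line count: 6

Answer: 6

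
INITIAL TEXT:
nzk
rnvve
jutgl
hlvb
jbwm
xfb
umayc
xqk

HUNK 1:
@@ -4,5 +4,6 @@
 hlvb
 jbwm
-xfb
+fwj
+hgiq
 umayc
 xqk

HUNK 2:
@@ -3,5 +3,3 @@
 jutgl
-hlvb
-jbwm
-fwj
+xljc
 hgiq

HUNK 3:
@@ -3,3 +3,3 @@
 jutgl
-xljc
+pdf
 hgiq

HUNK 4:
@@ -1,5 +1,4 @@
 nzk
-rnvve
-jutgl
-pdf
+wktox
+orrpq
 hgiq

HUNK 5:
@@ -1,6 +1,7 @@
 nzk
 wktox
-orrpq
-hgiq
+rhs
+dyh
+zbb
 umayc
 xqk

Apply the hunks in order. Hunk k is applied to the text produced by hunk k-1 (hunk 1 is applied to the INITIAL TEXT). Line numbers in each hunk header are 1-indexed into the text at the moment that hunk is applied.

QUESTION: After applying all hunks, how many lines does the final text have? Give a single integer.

Answer: 7

Derivation:
Hunk 1: at line 4 remove [xfb] add [fwj,hgiq] -> 9 lines: nzk rnvve jutgl hlvb jbwm fwj hgiq umayc xqk
Hunk 2: at line 3 remove [hlvb,jbwm,fwj] add [xljc] -> 7 lines: nzk rnvve jutgl xljc hgiq umayc xqk
Hunk 3: at line 3 remove [xljc] add [pdf] -> 7 lines: nzk rnvve jutgl pdf hgiq umayc xqk
Hunk 4: at line 1 remove [rnvve,jutgl,pdf] add [wktox,orrpq] -> 6 lines: nzk wktox orrpq hgiq umayc xqk
Hunk 5: at line 1 remove [orrpq,hgiq] add [rhs,dyh,zbb] -> 7 lines: nzk wktox rhs dyh zbb umayc xqk
Final line count: 7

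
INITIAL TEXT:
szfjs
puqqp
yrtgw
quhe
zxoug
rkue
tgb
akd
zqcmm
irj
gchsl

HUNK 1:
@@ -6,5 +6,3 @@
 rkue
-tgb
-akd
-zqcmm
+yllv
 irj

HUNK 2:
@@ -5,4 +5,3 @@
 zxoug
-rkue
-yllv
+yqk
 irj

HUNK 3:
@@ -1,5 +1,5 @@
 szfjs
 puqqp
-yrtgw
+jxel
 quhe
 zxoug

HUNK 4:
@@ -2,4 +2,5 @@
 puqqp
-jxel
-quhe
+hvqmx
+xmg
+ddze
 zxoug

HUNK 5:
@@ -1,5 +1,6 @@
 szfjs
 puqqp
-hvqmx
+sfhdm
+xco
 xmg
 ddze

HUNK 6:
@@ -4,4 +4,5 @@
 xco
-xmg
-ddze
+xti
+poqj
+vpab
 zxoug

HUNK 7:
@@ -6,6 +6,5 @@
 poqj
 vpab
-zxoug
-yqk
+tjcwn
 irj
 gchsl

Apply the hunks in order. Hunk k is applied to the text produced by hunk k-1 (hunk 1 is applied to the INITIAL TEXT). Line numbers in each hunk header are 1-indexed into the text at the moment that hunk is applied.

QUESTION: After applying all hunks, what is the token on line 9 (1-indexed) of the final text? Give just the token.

Answer: irj

Derivation:
Hunk 1: at line 6 remove [tgb,akd,zqcmm] add [yllv] -> 9 lines: szfjs puqqp yrtgw quhe zxoug rkue yllv irj gchsl
Hunk 2: at line 5 remove [rkue,yllv] add [yqk] -> 8 lines: szfjs puqqp yrtgw quhe zxoug yqk irj gchsl
Hunk 3: at line 1 remove [yrtgw] add [jxel] -> 8 lines: szfjs puqqp jxel quhe zxoug yqk irj gchsl
Hunk 4: at line 2 remove [jxel,quhe] add [hvqmx,xmg,ddze] -> 9 lines: szfjs puqqp hvqmx xmg ddze zxoug yqk irj gchsl
Hunk 5: at line 1 remove [hvqmx] add [sfhdm,xco] -> 10 lines: szfjs puqqp sfhdm xco xmg ddze zxoug yqk irj gchsl
Hunk 6: at line 4 remove [xmg,ddze] add [xti,poqj,vpab] -> 11 lines: szfjs puqqp sfhdm xco xti poqj vpab zxoug yqk irj gchsl
Hunk 7: at line 6 remove [zxoug,yqk] add [tjcwn] -> 10 lines: szfjs puqqp sfhdm xco xti poqj vpab tjcwn irj gchsl
Final line 9: irj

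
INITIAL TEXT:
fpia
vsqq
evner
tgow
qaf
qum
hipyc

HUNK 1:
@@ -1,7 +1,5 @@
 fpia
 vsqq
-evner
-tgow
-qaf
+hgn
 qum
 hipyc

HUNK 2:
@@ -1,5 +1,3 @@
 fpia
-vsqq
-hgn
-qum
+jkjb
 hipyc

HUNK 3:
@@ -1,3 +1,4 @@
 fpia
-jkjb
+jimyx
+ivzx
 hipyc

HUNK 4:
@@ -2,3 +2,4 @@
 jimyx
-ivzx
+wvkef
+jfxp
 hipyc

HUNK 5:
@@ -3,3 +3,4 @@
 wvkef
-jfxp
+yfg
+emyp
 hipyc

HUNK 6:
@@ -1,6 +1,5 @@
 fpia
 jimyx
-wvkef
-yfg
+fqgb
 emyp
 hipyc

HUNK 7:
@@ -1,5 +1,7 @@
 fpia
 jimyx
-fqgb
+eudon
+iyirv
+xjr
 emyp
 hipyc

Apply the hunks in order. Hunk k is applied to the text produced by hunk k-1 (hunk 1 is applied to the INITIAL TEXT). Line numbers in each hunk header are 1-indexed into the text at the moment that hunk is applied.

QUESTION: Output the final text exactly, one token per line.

Answer: fpia
jimyx
eudon
iyirv
xjr
emyp
hipyc

Derivation:
Hunk 1: at line 1 remove [evner,tgow,qaf] add [hgn] -> 5 lines: fpia vsqq hgn qum hipyc
Hunk 2: at line 1 remove [vsqq,hgn,qum] add [jkjb] -> 3 lines: fpia jkjb hipyc
Hunk 3: at line 1 remove [jkjb] add [jimyx,ivzx] -> 4 lines: fpia jimyx ivzx hipyc
Hunk 4: at line 2 remove [ivzx] add [wvkef,jfxp] -> 5 lines: fpia jimyx wvkef jfxp hipyc
Hunk 5: at line 3 remove [jfxp] add [yfg,emyp] -> 6 lines: fpia jimyx wvkef yfg emyp hipyc
Hunk 6: at line 1 remove [wvkef,yfg] add [fqgb] -> 5 lines: fpia jimyx fqgb emyp hipyc
Hunk 7: at line 1 remove [fqgb] add [eudon,iyirv,xjr] -> 7 lines: fpia jimyx eudon iyirv xjr emyp hipyc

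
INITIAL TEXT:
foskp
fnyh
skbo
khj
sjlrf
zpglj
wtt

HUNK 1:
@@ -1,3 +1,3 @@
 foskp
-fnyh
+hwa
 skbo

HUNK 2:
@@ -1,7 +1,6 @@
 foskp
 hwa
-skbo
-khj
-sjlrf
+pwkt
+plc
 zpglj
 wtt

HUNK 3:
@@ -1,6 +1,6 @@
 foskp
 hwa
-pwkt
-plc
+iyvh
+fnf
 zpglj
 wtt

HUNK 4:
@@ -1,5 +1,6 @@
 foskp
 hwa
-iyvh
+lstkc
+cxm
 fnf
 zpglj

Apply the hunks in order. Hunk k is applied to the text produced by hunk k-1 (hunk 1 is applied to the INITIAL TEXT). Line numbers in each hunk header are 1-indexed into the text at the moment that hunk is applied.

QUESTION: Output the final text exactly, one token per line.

Hunk 1: at line 1 remove [fnyh] add [hwa] -> 7 lines: foskp hwa skbo khj sjlrf zpglj wtt
Hunk 2: at line 1 remove [skbo,khj,sjlrf] add [pwkt,plc] -> 6 lines: foskp hwa pwkt plc zpglj wtt
Hunk 3: at line 1 remove [pwkt,plc] add [iyvh,fnf] -> 6 lines: foskp hwa iyvh fnf zpglj wtt
Hunk 4: at line 1 remove [iyvh] add [lstkc,cxm] -> 7 lines: foskp hwa lstkc cxm fnf zpglj wtt

Answer: foskp
hwa
lstkc
cxm
fnf
zpglj
wtt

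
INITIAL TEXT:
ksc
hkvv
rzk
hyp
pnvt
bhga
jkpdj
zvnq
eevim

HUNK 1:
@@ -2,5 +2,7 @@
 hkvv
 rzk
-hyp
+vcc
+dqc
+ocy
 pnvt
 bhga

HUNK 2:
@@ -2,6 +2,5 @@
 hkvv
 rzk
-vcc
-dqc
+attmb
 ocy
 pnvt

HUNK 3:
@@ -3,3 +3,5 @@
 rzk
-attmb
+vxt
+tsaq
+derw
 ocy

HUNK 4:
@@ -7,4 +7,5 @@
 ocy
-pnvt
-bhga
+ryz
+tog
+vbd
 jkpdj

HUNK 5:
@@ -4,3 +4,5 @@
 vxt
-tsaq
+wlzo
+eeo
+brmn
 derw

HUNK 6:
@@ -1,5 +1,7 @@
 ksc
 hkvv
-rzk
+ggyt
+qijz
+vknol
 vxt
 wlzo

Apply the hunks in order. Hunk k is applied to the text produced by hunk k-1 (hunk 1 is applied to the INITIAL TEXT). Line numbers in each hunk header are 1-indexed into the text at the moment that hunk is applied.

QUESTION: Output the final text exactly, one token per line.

Hunk 1: at line 2 remove [hyp] add [vcc,dqc,ocy] -> 11 lines: ksc hkvv rzk vcc dqc ocy pnvt bhga jkpdj zvnq eevim
Hunk 2: at line 2 remove [vcc,dqc] add [attmb] -> 10 lines: ksc hkvv rzk attmb ocy pnvt bhga jkpdj zvnq eevim
Hunk 3: at line 3 remove [attmb] add [vxt,tsaq,derw] -> 12 lines: ksc hkvv rzk vxt tsaq derw ocy pnvt bhga jkpdj zvnq eevim
Hunk 4: at line 7 remove [pnvt,bhga] add [ryz,tog,vbd] -> 13 lines: ksc hkvv rzk vxt tsaq derw ocy ryz tog vbd jkpdj zvnq eevim
Hunk 5: at line 4 remove [tsaq] add [wlzo,eeo,brmn] -> 15 lines: ksc hkvv rzk vxt wlzo eeo brmn derw ocy ryz tog vbd jkpdj zvnq eevim
Hunk 6: at line 1 remove [rzk] add [ggyt,qijz,vknol] -> 17 lines: ksc hkvv ggyt qijz vknol vxt wlzo eeo brmn derw ocy ryz tog vbd jkpdj zvnq eevim

Answer: ksc
hkvv
ggyt
qijz
vknol
vxt
wlzo
eeo
brmn
derw
ocy
ryz
tog
vbd
jkpdj
zvnq
eevim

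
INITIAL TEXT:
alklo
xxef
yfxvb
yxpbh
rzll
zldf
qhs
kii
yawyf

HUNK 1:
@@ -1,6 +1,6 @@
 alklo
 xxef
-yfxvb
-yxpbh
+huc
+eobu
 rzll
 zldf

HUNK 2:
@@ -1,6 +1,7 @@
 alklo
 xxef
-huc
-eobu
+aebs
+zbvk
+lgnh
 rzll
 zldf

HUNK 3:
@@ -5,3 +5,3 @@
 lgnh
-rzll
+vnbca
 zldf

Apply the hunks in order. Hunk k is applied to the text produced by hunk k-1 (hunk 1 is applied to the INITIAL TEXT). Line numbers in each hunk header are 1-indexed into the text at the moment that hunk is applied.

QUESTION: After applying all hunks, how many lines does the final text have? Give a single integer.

Answer: 10

Derivation:
Hunk 1: at line 1 remove [yfxvb,yxpbh] add [huc,eobu] -> 9 lines: alklo xxef huc eobu rzll zldf qhs kii yawyf
Hunk 2: at line 1 remove [huc,eobu] add [aebs,zbvk,lgnh] -> 10 lines: alklo xxef aebs zbvk lgnh rzll zldf qhs kii yawyf
Hunk 3: at line 5 remove [rzll] add [vnbca] -> 10 lines: alklo xxef aebs zbvk lgnh vnbca zldf qhs kii yawyf
Final line count: 10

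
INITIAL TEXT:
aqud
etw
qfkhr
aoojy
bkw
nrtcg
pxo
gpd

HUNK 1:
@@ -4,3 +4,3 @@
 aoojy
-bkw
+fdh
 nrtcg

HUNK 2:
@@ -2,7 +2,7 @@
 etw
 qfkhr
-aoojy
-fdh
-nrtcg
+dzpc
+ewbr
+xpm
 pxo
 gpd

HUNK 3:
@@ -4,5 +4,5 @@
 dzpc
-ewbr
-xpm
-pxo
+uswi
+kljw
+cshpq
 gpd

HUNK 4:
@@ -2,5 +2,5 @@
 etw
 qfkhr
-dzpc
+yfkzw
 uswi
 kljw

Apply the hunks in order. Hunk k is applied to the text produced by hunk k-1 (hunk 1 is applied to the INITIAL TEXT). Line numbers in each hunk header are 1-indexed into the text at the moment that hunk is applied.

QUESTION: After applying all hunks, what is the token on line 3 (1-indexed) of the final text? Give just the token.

Hunk 1: at line 4 remove [bkw] add [fdh] -> 8 lines: aqud etw qfkhr aoojy fdh nrtcg pxo gpd
Hunk 2: at line 2 remove [aoojy,fdh,nrtcg] add [dzpc,ewbr,xpm] -> 8 lines: aqud etw qfkhr dzpc ewbr xpm pxo gpd
Hunk 3: at line 4 remove [ewbr,xpm,pxo] add [uswi,kljw,cshpq] -> 8 lines: aqud etw qfkhr dzpc uswi kljw cshpq gpd
Hunk 4: at line 2 remove [dzpc] add [yfkzw] -> 8 lines: aqud etw qfkhr yfkzw uswi kljw cshpq gpd
Final line 3: qfkhr

Answer: qfkhr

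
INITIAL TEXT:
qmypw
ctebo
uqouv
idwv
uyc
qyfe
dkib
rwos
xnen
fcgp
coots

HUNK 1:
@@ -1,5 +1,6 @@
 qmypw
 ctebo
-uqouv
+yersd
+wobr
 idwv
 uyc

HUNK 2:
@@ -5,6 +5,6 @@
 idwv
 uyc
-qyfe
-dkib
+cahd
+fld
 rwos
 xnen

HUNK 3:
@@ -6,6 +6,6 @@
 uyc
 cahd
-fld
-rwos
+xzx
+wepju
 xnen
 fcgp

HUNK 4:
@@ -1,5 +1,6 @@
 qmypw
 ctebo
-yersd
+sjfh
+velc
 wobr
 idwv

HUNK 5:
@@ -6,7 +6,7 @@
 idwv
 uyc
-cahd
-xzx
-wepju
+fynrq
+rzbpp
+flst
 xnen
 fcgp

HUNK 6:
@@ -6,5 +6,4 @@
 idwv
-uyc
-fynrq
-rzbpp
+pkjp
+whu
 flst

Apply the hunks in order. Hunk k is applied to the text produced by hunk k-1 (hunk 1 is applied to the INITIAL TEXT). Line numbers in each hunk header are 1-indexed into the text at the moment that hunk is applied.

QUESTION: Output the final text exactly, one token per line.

Hunk 1: at line 1 remove [uqouv] add [yersd,wobr] -> 12 lines: qmypw ctebo yersd wobr idwv uyc qyfe dkib rwos xnen fcgp coots
Hunk 2: at line 5 remove [qyfe,dkib] add [cahd,fld] -> 12 lines: qmypw ctebo yersd wobr idwv uyc cahd fld rwos xnen fcgp coots
Hunk 3: at line 6 remove [fld,rwos] add [xzx,wepju] -> 12 lines: qmypw ctebo yersd wobr idwv uyc cahd xzx wepju xnen fcgp coots
Hunk 4: at line 1 remove [yersd] add [sjfh,velc] -> 13 lines: qmypw ctebo sjfh velc wobr idwv uyc cahd xzx wepju xnen fcgp coots
Hunk 5: at line 6 remove [cahd,xzx,wepju] add [fynrq,rzbpp,flst] -> 13 lines: qmypw ctebo sjfh velc wobr idwv uyc fynrq rzbpp flst xnen fcgp coots
Hunk 6: at line 6 remove [uyc,fynrq,rzbpp] add [pkjp,whu] -> 12 lines: qmypw ctebo sjfh velc wobr idwv pkjp whu flst xnen fcgp coots

Answer: qmypw
ctebo
sjfh
velc
wobr
idwv
pkjp
whu
flst
xnen
fcgp
coots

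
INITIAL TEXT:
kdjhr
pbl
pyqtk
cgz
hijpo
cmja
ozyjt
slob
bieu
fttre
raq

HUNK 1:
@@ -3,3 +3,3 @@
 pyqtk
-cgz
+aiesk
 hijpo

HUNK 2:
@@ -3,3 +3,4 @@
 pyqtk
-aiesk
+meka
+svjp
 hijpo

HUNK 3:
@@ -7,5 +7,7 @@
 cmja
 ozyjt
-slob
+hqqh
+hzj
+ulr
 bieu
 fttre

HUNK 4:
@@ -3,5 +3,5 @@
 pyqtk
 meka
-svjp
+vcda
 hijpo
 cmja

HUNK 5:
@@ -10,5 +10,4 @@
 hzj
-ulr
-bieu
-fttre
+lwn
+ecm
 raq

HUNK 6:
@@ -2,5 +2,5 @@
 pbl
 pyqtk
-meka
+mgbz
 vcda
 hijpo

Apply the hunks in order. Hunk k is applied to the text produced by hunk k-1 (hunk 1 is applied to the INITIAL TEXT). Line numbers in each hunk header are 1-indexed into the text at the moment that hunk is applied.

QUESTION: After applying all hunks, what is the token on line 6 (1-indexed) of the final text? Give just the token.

Hunk 1: at line 3 remove [cgz] add [aiesk] -> 11 lines: kdjhr pbl pyqtk aiesk hijpo cmja ozyjt slob bieu fttre raq
Hunk 2: at line 3 remove [aiesk] add [meka,svjp] -> 12 lines: kdjhr pbl pyqtk meka svjp hijpo cmja ozyjt slob bieu fttre raq
Hunk 3: at line 7 remove [slob] add [hqqh,hzj,ulr] -> 14 lines: kdjhr pbl pyqtk meka svjp hijpo cmja ozyjt hqqh hzj ulr bieu fttre raq
Hunk 4: at line 3 remove [svjp] add [vcda] -> 14 lines: kdjhr pbl pyqtk meka vcda hijpo cmja ozyjt hqqh hzj ulr bieu fttre raq
Hunk 5: at line 10 remove [ulr,bieu,fttre] add [lwn,ecm] -> 13 lines: kdjhr pbl pyqtk meka vcda hijpo cmja ozyjt hqqh hzj lwn ecm raq
Hunk 6: at line 2 remove [meka] add [mgbz] -> 13 lines: kdjhr pbl pyqtk mgbz vcda hijpo cmja ozyjt hqqh hzj lwn ecm raq
Final line 6: hijpo

Answer: hijpo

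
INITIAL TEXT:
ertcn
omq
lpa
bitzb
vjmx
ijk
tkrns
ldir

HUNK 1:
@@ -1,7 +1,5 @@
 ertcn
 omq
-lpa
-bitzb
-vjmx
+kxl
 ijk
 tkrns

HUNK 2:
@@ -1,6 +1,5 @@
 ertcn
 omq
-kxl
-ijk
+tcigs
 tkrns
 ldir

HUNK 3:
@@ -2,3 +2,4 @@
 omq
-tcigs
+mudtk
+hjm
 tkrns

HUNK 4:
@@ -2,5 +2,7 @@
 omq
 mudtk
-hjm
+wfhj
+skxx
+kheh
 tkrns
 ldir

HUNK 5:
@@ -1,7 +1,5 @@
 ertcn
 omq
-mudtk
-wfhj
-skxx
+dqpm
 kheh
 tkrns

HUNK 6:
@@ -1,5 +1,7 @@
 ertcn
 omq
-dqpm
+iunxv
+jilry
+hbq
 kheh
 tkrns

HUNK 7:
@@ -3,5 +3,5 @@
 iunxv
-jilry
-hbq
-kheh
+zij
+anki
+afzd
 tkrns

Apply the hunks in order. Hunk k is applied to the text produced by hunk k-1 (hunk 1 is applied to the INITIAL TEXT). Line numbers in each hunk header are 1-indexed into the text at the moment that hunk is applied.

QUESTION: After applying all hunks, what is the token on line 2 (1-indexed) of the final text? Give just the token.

Hunk 1: at line 1 remove [lpa,bitzb,vjmx] add [kxl] -> 6 lines: ertcn omq kxl ijk tkrns ldir
Hunk 2: at line 1 remove [kxl,ijk] add [tcigs] -> 5 lines: ertcn omq tcigs tkrns ldir
Hunk 3: at line 2 remove [tcigs] add [mudtk,hjm] -> 6 lines: ertcn omq mudtk hjm tkrns ldir
Hunk 4: at line 2 remove [hjm] add [wfhj,skxx,kheh] -> 8 lines: ertcn omq mudtk wfhj skxx kheh tkrns ldir
Hunk 5: at line 1 remove [mudtk,wfhj,skxx] add [dqpm] -> 6 lines: ertcn omq dqpm kheh tkrns ldir
Hunk 6: at line 1 remove [dqpm] add [iunxv,jilry,hbq] -> 8 lines: ertcn omq iunxv jilry hbq kheh tkrns ldir
Hunk 7: at line 3 remove [jilry,hbq,kheh] add [zij,anki,afzd] -> 8 lines: ertcn omq iunxv zij anki afzd tkrns ldir
Final line 2: omq

Answer: omq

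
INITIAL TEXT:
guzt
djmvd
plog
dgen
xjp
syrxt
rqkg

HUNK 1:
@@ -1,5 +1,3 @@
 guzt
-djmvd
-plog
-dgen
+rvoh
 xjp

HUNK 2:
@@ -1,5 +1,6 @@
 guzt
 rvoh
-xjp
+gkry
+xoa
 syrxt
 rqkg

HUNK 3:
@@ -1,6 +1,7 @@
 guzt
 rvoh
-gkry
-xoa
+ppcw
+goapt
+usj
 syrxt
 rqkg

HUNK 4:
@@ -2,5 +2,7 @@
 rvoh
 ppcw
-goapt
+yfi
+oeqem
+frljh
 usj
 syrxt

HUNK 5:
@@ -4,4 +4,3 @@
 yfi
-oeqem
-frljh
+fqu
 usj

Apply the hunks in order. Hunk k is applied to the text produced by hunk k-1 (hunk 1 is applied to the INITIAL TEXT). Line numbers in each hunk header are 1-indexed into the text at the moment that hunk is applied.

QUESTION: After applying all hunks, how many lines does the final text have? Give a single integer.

Answer: 8

Derivation:
Hunk 1: at line 1 remove [djmvd,plog,dgen] add [rvoh] -> 5 lines: guzt rvoh xjp syrxt rqkg
Hunk 2: at line 1 remove [xjp] add [gkry,xoa] -> 6 lines: guzt rvoh gkry xoa syrxt rqkg
Hunk 3: at line 1 remove [gkry,xoa] add [ppcw,goapt,usj] -> 7 lines: guzt rvoh ppcw goapt usj syrxt rqkg
Hunk 4: at line 2 remove [goapt] add [yfi,oeqem,frljh] -> 9 lines: guzt rvoh ppcw yfi oeqem frljh usj syrxt rqkg
Hunk 5: at line 4 remove [oeqem,frljh] add [fqu] -> 8 lines: guzt rvoh ppcw yfi fqu usj syrxt rqkg
Final line count: 8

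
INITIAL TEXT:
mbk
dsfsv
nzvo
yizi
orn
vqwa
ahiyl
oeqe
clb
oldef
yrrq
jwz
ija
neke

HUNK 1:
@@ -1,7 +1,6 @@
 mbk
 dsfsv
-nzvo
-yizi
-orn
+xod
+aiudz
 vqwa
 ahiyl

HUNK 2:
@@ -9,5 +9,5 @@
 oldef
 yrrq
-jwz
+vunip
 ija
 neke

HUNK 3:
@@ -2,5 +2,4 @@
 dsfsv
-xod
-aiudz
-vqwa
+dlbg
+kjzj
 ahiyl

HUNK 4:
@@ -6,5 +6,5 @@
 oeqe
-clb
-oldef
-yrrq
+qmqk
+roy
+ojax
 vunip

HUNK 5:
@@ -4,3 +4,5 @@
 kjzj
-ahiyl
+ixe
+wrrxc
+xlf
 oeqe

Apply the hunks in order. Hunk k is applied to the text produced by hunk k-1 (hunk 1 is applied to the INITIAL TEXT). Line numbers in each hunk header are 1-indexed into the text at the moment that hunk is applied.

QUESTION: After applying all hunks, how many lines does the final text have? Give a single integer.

Hunk 1: at line 1 remove [nzvo,yizi,orn] add [xod,aiudz] -> 13 lines: mbk dsfsv xod aiudz vqwa ahiyl oeqe clb oldef yrrq jwz ija neke
Hunk 2: at line 9 remove [jwz] add [vunip] -> 13 lines: mbk dsfsv xod aiudz vqwa ahiyl oeqe clb oldef yrrq vunip ija neke
Hunk 3: at line 2 remove [xod,aiudz,vqwa] add [dlbg,kjzj] -> 12 lines: mbk dsfsv dlbg kjzj ahiyl oeqe clb oldef yrrq vunip ija neke
Hunk 4: at line 6 remove [clb,oldef,yrrq] add [qmqk,roy,ojax] -> 12 lines: mbk dsfsv dlbg kjzj ahiyl oeqe qmqk roy ojax vunip ija neke
Hunk 5: at line 4 remove [ahiyl] add [ixe,wrrxc,xlf] -> 14 lines: mbk dsfsv dlbg kjzj ixe wrrxc xlf oeqe qmqk roy ojax vunip ija neke
Final line count: 14

Answer: 14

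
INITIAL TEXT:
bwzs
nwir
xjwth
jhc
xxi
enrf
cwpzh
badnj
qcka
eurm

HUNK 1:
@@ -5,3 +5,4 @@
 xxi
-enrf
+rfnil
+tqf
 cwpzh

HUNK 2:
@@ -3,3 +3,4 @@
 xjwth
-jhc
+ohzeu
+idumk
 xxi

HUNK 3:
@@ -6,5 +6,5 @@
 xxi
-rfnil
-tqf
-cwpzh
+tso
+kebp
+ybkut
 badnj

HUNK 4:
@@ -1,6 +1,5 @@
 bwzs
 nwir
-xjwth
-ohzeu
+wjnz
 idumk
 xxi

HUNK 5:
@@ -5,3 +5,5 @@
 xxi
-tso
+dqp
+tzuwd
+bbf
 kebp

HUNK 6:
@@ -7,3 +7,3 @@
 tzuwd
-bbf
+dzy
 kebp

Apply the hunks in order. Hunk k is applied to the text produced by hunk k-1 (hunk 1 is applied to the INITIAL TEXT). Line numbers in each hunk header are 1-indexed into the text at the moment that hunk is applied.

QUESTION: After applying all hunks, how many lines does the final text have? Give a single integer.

Hunk 1: at line 5 remove [enrf] add [rfnil,tqf] -> 11 lines: bwzs nwir xjwth jhc xxi rfnil tqf cwpzh badnj qcka eurm
Hunk 2: at line 3 remove [jhc] add [ohzeu,idumk] -> 12 lines: bwzs nwir xjwth ohzeu idumk xxi rfnil tqf cwpzh badnj qcka eurm
Hunk 3: at line 6 remove [rfnil,tqf,cwpzh] add [tso,kebp,ybkut] -> 12 lines: bwzs nwir xjwth ohzeu idumk xxi tso kebp ybkut badnj qcka eurm
Hunk 4: at line 1 remove [xjwth,ohzeu] add [wjnz] -> 11 lines: bwzs nwir wjnz idumk xxi tso kebp ybkut badnj qcka eurm
Hunk 5: at line 5 remove [tso] add [dqp,tzuwd,bbf] -> 13 lines: bwzs nwir wjnz idumk xxi dqp tzuwd bbf kebp ybkut badnj qcka eurm
Hunk 6: at line 7 remove [bbf] add [dzy] -> 13 lines: bwzs nwir wjnz idumk xxi dqp tzuwd dzy kebp ybkut badnj qcka eurm
Final line count: 13

Answer: 13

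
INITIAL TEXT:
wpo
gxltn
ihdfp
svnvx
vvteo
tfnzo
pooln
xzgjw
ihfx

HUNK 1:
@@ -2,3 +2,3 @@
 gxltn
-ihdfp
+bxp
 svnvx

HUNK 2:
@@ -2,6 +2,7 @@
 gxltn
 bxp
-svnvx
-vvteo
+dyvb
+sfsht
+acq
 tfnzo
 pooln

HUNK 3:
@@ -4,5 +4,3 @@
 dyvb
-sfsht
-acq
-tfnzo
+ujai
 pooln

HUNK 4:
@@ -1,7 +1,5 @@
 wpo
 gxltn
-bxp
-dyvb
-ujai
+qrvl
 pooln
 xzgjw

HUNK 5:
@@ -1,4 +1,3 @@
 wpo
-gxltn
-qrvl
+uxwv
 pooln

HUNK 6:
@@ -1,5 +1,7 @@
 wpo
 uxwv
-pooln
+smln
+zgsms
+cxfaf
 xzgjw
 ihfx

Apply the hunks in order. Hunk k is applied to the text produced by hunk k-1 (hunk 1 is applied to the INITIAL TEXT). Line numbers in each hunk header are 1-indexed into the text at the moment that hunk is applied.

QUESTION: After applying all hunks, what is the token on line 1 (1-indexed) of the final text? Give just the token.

Answer: wpo

Derivation:
Hunk 1: at line 2 remove [ihdfp] add [bxp] -> 9 lines: wpo gxltn bxp svnvx vvteo tfnzo pooln xzgjw ihfx
Hunk 2: at line 2 remove [svnvx,vvteo] add [dyvb,sfsht,acq] -> 10 lines: wpo gxltn bxp dyvb sfsht acq tfnzo pooln xzgjw ihfx
Hunk 3: at line 4 remove [sfsht,acq,tfnzo] add [ujai] -> 8 lines: wpo gxltn bxp dyvb ujai pooln xzgjw ihfx
Hunk 4: at line 1 remove [bxp,dyvb,ujai] add [qrvl] -> 6 lines: wpo gxltn qrvl pooln xzgjw ihfx
Hunk 5: at line 1 remove [gxltn,qrvl] add [uxwv] -> 5 lines: wpo uxwv pooln xzgjw ihfx
Hunk 6: at line 1 remove [pooln] add [smln,zgsms,cxfaf] -> 7 lines: wpo uxwv smln zgsms cxfaf xzgjw ihfx
Final line 1: wpo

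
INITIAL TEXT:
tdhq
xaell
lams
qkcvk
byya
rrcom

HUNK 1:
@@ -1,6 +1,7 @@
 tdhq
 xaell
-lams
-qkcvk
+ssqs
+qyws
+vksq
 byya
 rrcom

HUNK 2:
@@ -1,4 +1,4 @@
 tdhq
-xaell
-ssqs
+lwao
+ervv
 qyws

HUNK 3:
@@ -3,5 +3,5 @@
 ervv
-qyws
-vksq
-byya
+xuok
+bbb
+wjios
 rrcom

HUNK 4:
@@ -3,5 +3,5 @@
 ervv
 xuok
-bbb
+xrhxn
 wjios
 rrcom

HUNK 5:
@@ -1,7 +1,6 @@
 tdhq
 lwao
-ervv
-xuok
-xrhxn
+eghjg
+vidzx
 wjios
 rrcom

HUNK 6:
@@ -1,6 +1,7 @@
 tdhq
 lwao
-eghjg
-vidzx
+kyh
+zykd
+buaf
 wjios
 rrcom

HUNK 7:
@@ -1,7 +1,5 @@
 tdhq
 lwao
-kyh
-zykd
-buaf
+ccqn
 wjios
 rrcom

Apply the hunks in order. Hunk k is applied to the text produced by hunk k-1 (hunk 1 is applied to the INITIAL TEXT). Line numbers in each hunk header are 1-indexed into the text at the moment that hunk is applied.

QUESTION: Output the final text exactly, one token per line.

Hunk 1: at line 1 remove [lams,qkcvk] add [ssqs,qyws,vksq] -> 7 lines: tdhq xaell ssqs qyws vksq byya rrcom
Hunk 2: at line 1 remove [xaell,ssqs] add [lwao,ervv] -> 7 lines: tdhq lwao ervv qyws vksq byya rrcom
Hunk 3: at line 3 remove [qyws,vksq,byya] add [xuok,bbb,wjios] -> 7 lines: tdhq lwao ervv xuok bbb wjios rrcom
Hunk 4: at line 3 remove [bbb] add [xrhxn] -> 7 lines: tdhq lwao ervv xuok xrhxn wjios rrcom
Hunk 5: at line 1 remove [ervv,xuok,xrhxn] add [eghjg,vidzx] -> 6 lines: tdhq lwao eghjg vidzx wjios rrcom
Hunk 6: at line 1 remove [eghjg,vidzx] add [kyh,zykd,buaf] -> 7 lines: tdhq lwao kyh zykd buaf wjios rrcom
Hunk 7: at line 1 remove [kyh,zykd,buaf] add [ccqn] -> 5 lines: tdhq lwao ccqn wjios rrcom

Answer: tdhq
lwao
ccqn
wjios
rrcom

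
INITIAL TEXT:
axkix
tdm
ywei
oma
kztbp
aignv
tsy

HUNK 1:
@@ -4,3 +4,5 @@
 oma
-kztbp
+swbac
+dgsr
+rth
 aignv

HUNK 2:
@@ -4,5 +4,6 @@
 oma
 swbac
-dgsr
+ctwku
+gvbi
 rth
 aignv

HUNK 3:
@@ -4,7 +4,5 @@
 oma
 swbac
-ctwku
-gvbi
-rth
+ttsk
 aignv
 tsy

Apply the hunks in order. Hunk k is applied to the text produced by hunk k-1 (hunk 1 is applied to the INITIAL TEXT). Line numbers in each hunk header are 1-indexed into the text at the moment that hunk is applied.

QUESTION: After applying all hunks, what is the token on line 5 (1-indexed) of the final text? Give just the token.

Hunk 1: at line 4 remove [kztbp] add [swbac,dgsr,rth] -> 9 lines: axkix tdm ywei oma swbac dgsr rth aignv tsy
Hunk 2: at line 4 remove [dgsr] add [ctwku,gvbi] -> 10 lines: axkix tdm ywei oma swbac ctwku gvbi rth aignv tsy
Hunk 3: at line 4 remove [ctwku,gvbi,rth] add [ttsk] -> 8 lines: axkix tdm ywei oma swbac ttsk aignv tsy
Final line 5: swbac

Answer: swbac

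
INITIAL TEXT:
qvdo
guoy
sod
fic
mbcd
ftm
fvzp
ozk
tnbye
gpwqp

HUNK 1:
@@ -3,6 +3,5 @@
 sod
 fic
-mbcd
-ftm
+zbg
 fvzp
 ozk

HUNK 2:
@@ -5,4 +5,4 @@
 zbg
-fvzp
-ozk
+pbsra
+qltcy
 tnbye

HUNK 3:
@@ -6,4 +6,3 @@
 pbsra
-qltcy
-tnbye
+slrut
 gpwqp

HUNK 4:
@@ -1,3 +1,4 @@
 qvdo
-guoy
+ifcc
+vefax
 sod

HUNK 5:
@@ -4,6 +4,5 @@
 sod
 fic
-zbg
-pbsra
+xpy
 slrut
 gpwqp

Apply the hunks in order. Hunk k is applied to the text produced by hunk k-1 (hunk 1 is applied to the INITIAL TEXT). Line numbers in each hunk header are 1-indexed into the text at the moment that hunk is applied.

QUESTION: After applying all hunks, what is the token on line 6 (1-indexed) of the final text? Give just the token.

Answer: xpy

Derivation:
Hunk 1: at line 3 remove [mbcd,ftm] add [zbg] -> 9 lines: qvdo guoy sod fic zbg fvzp ozk tnbye gpwqp
Hunk 2: at line 5 remove [fvzp,ozk] add [pbsra,qltcy] -> 9 lines: qvdo guoy sod fic zbg pbsra qltcy tnbye gpwqp
Hunk 3: at line 6 remove [qltcy,tnbye] add [slrut] -> 8 lines: qvdo guoy sod fic zbg pbsra slrut gpwqp
Hunk 4: at line 1 remove [guoy] add [ifcc,vefax] -> 9 lines: qvdo ifcc vefax sod fic zbg pbsra slrut gpwqp
Hunk 5: at line 4 remove [zbg,pbsra] add [xpy] -> 8 lines: qvdo ifcc vefax sod fic xpy slrut gpwqp
Final line 6: xpy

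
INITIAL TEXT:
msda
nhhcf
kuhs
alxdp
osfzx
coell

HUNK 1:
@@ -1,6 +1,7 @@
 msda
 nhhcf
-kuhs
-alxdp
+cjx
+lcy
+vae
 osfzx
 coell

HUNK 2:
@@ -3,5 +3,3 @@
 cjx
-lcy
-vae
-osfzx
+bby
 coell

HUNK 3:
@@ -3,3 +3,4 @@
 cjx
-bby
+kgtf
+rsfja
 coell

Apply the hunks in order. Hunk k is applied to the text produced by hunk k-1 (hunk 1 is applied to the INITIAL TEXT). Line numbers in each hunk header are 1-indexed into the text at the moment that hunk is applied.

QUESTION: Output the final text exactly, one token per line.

Answer: msda
nhhcf
cjx
kgtf
rsfja
coell

Derivation:
Hunk 1: at line 1 remove [kuhs,alxdp] add [cjx,lcy,vae] -> 7 lines: msda nhhcf cjx lcy vae osfzx coell
Hunk 2: at line 3 remove [lcy,vae,osfzx] add [bby] -> 5 lines: msda nhhcf cjx bby coell
Hunk 3: at line 3 remove [bby] add [kgtf,rsfja] -> 6 lines: msda nhhcf cjx kgtf rsfja coell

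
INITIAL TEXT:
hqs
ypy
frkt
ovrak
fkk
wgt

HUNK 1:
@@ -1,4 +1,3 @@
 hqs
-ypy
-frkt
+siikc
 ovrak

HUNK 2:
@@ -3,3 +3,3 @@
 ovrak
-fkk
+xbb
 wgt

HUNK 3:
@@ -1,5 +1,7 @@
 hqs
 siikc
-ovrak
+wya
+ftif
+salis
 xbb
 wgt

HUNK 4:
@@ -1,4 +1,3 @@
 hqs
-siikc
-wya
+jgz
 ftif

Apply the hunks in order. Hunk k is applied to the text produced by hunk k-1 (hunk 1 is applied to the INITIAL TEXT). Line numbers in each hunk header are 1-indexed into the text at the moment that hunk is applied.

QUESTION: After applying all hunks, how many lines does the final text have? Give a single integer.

Answer: 6

Derivation:
Hunk 1: at line 1 remove [ypy,frkt] add [siikc] -> 5 lines: hqs siikc ovrak fkk wgt
Hunk 2: at line 3 remove [fkk] add [xbb] -> 5 lines: hqs siikc ovrak xbb wgt
Hunk 3: at line 1 remove [ovrak] add [wya,ftif,salis] -> 7 lines: hqs siikc wya ftif salis xbb wgt
Hunk 4: at line 1 remove [siikc,wya] add [jgz] -> 6 lines: hqs jgz ftif salis xbb wgt
Final line count: 6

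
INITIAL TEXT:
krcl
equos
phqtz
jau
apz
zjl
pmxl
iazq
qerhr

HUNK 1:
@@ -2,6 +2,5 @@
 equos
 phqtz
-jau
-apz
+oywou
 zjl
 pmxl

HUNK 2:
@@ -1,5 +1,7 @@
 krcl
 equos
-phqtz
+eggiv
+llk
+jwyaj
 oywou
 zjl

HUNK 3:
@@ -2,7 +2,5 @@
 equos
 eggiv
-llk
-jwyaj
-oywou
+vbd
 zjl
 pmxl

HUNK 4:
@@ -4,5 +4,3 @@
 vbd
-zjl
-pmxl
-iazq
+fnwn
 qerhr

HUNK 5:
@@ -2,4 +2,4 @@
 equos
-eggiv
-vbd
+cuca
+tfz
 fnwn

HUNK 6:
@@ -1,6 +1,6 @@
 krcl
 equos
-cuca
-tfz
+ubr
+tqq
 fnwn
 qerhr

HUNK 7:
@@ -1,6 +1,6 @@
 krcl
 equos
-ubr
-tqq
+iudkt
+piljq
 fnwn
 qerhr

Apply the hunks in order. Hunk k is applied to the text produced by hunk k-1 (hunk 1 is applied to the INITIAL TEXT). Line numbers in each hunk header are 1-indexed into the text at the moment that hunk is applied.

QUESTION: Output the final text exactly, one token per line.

Answer: krcl
equos
iudkt
piljq
fnwn
qerhr

Derivation:
Hunk 1: at line 2 remove [jau,apz] add [oywou] -> 8 lines: krcl equos phqtz oywou zjl pmxl iazq qerhr
Hunk 2: at line 1 remove [phqtz] add [eggiv,llk,jwyaj] -> 10 lines: krcl equos eggiv llk jwyaj oywou zjl pmxl iazq qerhr
Hunk 3: at line 2 remove [llk,jwyaj,oywou] add [vbd] -> 8 lines: krcl equos eggiv vbd zjl pmxl iazq qerhr
Hunk 4: at line 4 remove [zjl,pmxl,iazq] add [fnwn] -> 6 lines: krcl equos eggiv vbd fnwn qerhr
Hunk 5: at line 2 remove [eggiv,vbd] add [cuca,tfz] -> 6 lines: krcl equos cuca tfz fnwn qerhr
Hunk 6: at line 1 remove [cuca,tfz] add [ubr,tqq] -> 6 lines: krcl equos ubr tqq fnwn qerhr
Hunk 7: at line 1 remove [ubr,tqq] add [iudkt,piljq] -> 6 lines: krcl equos iudkt piljq fnwn qerhr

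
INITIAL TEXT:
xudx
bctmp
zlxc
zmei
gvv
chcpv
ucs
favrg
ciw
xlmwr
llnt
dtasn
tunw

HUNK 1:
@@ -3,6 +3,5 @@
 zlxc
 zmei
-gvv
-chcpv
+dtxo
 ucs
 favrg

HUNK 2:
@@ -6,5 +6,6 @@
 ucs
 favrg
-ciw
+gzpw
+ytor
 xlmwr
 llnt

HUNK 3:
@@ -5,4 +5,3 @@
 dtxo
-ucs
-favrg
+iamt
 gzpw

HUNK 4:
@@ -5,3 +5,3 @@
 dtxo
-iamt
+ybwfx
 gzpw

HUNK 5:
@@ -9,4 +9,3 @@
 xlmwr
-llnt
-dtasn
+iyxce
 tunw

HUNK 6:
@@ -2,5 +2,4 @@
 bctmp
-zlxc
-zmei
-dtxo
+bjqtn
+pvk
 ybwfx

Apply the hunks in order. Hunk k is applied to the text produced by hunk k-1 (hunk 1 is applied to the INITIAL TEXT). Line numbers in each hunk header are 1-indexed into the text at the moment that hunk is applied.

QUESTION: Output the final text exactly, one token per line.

Hunk 1: at line 3 remove [gvv,chcpv] add [dtxo] -> 12 lines: xudx bctmp zlxc zmei dtxo ucs favrg ciw xlmwr llnt dtasn tunw
Hunk 2: at line 6 remove [ciw] add [gzpw,ytor] -> 13 lines: xudx bctmp zlxc zmei dtxo ucs favrg gzpw ytor xlmwr llnt dtasn tunw
Hunk 3: at line 5 remove [ucs,favrg] add [iamt] -> 12 lines: xudx bctmp zlxc zmei dtxo iamt gzpw ytor xlmwr llnt dtasn tunw
Hunk 4: at line 5 remove [iamt] add [ybwfx] -> 12 lines: xudx bctmp zlxc zmei dtxo ybwfx gzpw ytor xlmwr llnt dtasn tunw
Hunk 5: at line 9 remove [llnt,dtasn] add [iyxce] -> 11 lines: xudx bctmp zlxc zmei dtxo ybwfx gzpw ytor xlmwr iyxce tunw
Hunk 6: at line 2 remove [zlxc,zmei,dtxo] add [bjqtn,pvk] -> 10 lines: xudx bctmp bjqtn pvk ybwfx gzpw ytor xlmwr iyxce tunw

Answer: xudx
bctmp
bjqtn
pvk
ybwfx
gzpw
ytor
xlmwr
iyxce
tunw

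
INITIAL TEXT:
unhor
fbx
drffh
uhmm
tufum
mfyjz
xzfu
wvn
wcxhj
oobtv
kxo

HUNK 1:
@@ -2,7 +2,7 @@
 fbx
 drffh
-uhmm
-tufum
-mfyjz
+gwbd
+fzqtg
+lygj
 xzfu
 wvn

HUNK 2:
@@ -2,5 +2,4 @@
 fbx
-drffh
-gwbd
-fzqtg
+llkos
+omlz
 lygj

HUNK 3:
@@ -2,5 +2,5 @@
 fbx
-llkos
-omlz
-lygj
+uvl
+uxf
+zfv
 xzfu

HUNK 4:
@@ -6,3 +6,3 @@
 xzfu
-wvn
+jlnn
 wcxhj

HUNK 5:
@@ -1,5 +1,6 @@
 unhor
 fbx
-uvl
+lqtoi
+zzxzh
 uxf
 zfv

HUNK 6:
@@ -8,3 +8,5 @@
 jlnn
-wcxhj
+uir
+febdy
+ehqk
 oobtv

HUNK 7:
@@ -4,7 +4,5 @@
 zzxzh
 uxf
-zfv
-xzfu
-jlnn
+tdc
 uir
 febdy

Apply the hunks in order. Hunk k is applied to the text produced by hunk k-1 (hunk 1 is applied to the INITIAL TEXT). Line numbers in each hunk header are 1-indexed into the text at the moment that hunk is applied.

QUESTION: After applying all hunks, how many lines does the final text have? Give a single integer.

Answer: 11

Derivation:
Hunk 1: at line 2 remove [uhmm,tufum,mfyjz] add [gwbd,fzqtg,lygj] -> 11 lines: unhor fbx drffh gwbd fzqtg lygj xzfu wvn wcxhj oobtv kxo
Hunk 2: at line 2 remove [drffh,gwbd,fzqtg] add [llkos,omlz] -> 10 lines: unhor fbx llkos omlz lygj xzfu wvn wcxhj oobtv kxo
Hunk 3: at line 2 remove [llkos,omlz,lygj] add [uvl,uxf,zfv] -> 10 lines: unhor fbx uvl uxf zfv xzfu wvn wcxhj oobtv kxo
Hunk 4: at line 6 remove [wvn] add [jlnn] -> 10 lines: unhor fbx uvl uxf zfv xzfu jlnn wcxhj oobtv kxo
Hunk 5: at line 1 remove [uvl] add [lqtoi,zzxzh] -> 11 lines: unhor fbx lqtoi zzxzh uxf zfv xzfu jlnn wcxhj oobtv kxo
Hunk 6: at line 8 remove [wcxhj] add [uir,febdy,ehqk] -> 13 lines: unhor fbx lqtoi zzxzh uxf zfv xzfu jlnn uir febdy ehqk oobtv kxo
Hunk 7: at line 4 remove [zfv,xzfu,jlnn] add [tdc] -> 11 lines: unhor fbx lqtoi zzxzh uxf tdc uir febdy ehqk oobtv kxo
Final line count: 11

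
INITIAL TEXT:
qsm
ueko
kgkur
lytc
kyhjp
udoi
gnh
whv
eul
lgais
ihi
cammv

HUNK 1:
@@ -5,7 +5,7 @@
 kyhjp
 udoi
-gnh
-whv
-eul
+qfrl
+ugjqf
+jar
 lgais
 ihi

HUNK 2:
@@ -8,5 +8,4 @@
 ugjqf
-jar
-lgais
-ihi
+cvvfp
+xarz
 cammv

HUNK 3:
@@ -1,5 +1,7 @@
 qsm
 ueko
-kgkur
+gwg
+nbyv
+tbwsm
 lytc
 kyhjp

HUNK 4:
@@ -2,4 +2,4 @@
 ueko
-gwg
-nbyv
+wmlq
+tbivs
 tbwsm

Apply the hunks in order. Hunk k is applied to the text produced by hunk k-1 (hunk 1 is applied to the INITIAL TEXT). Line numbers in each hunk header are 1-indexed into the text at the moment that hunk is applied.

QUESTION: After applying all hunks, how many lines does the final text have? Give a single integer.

Hunk 1: at line 5 remove [gnh,whv,eul] add [qfrl,ugjqf,jar] -> 12 lines: qsm ueko kgkur lytc kyhjp udoi qfrl ugjqf jar lgais ihi cammv
Hunk 2: at line 8 remove [jar,lgais,ihi] add [cvvfp,xarz] -> 11 lines: qsm ueko kgkur lytc kyhjp udoi qfrl ugjqf cvvfp xarz cammv
Hunk 3: at line 1 remove [kgkur] add [gwg,nbyv,tbwsm] -> 13 lines: qsm ueko gwg nbyv tbwsm lytc kyhjp udoi qfrl ugjqf cvvfp xarz cammv
Hunk 4: at line 2 remove [gwg,nbyv] add [wmlq,tbivs] -> 13 lines: qsm ueko wmlq tbivs tbwsm lytc kyhjp udoi qfrl ugjqf cvvfp xarz cammv
Final line count: 13

Answer: 13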